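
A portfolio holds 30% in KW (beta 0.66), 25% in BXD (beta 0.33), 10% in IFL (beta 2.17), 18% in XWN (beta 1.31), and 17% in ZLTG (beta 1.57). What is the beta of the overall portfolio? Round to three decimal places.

1.000

β_P = Σ w_i β_i = 0.30×0.66 + 0.25×0.33 + 0.10×2.17 + 0.18×1.31 + 0.17×1.57 = 1.0002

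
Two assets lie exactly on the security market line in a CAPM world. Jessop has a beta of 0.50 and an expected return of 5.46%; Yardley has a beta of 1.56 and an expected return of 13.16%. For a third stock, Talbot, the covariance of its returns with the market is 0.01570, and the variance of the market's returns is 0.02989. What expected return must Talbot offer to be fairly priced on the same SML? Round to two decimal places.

5.64%

MRP = (13.16% − 5.46%) / (1.56 − 0.50) = 7.2642%
R_f = 5.46% − 0.50 × 7.2642% = 1.8279%
β_Talbot = Cov / Var(R_m) = 0.01570 / 0.02989 = 0.5253
E(R_Talbot) = R_f + β × MRP = 1.8279% + 0.5253 × 7.2642% = 5.64%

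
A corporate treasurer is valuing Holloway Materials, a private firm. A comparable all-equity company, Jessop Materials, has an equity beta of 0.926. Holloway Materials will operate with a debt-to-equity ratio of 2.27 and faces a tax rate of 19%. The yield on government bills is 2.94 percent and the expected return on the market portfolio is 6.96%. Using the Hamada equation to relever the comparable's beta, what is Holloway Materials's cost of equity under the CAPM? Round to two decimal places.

β_L = β_U × [1 + (1 − t)(D/E)] = 0.926 × [1 + (1 − 0.19) × 2.27]
    = 0.926 × [1 + 0.81 × 2.27] = 0.926 × 2.8387 = 2.6286
MRP = 6.96% − 2.94% = 4.02%
E(R) = R_f + β_L × MRP = 2.94% + 2.6286 × 4.02% = 13.51%

13.51%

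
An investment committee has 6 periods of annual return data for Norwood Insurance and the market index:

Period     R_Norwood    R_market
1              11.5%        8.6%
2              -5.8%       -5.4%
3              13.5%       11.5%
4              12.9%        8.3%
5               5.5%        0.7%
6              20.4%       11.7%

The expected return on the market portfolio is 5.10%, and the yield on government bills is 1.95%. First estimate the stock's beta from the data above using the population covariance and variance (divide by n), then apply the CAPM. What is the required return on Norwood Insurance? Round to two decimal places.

5.91%

Mean R_i = (11.5 − 5.8 + 13.5 + 12.9 + 5.5 + 20.4) / 6 = 9.6667%
Mean R_m = (8.6 − 5.4 + 11.5 + 8.3 + 0.7 + 11.7) / 6 = 5.9000%
Σ(R_i − R̄_i)(R_m − R̄_m) = 292.8700  ⇒  Cov = 292.8700 / 6 = 48.8117
Σ(R_m − R̄_m)² = 232.7800  ⇒  Var(R_m) = 232.7800 / 6 = 38.7967
β = Cov / Var(R_m) = 48.8117 / 38.7967 = 1.2581
MRP = 5.10% − 1.95% = 3.15%
E(R) = R_f + β × MRP = 1.95% + 1.2581 × 3.15% = 5.91%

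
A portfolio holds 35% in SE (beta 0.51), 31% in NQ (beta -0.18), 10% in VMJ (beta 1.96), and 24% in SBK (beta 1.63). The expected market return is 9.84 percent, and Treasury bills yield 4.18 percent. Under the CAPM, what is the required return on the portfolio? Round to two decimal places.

β_P = Σ w_i β_i = 0.35×0.51 + 0.31×-0.18 + 0.10×1.96 + 0.24×1.63 = 0.7099
MRP = 9.84% − 4.18% = 5.66%
E(R_P) = R_f + β_P × MRP = 4.18% + 0.7099 × 5.66% = 8.20%

8.20%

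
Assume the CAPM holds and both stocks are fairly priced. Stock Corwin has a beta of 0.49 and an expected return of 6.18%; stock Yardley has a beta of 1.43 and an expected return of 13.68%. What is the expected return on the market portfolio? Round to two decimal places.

10.25%

Both satisfy E(R) = R_f + β·MRP, so the slope of the SML is
MRP = (13.68% − 6.18%) / (1.43 − 0.49) = 7.50% / 0.94 = 7.9787%
R_f = E(R_Corwin) − β_Corwin·MRP = 6.18% − 0.49 × 7.9787% = 2.2704%
E(R_m) = R_f + MRP = 2.2704% + 7.9787% = 10.25%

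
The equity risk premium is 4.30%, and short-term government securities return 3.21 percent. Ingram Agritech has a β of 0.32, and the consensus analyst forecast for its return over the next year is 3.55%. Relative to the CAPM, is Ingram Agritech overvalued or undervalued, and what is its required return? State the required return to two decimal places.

Overvalued; required return 4.59%

Required return = R_f + β·MRP = 3.21% + 0.32 × 4.30% = 4.59%
Forecast 3.55% < required 4.59% → the stock plots below the SML → overvalued.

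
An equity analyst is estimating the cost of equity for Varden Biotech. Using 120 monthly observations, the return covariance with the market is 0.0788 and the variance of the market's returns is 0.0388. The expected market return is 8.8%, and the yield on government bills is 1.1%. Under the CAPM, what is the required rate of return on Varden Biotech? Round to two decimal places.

16.74%

β = Cov(R_i, R_m) / Var(R_m) = 0.0788 / 0.0388 = 2.0309
MRP = 8.8% − 1.1% = 7.70%
E(R) = R_f + β × MRP = 1.1% + 2.0309 × 7.7% = 16.74%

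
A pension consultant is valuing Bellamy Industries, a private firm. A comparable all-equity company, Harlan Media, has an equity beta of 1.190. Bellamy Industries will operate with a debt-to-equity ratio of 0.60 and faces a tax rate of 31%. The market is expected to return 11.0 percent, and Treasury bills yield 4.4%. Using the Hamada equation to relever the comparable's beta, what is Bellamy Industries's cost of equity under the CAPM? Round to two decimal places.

15.51%

β_L = β_U × [1 + (1 − t)(D/E)] = 1.190 × [1 + (1 − 0.31) × 0.60]
    = 1.190 × [1 + 0.69 × 0.60] = 1.190 × 1.4140 = 1.6827
MRP = 11.0% − 4.4% = 6.60%
E(R) = R_f + β_L × MRP = 4.4% + 1.6827 × 6.6% = 15.51%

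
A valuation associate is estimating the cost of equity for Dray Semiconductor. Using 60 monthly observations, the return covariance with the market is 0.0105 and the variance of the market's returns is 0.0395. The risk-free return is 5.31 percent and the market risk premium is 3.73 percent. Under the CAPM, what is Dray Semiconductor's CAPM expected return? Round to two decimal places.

β = Cov(R_i, R_m) / Var(R_m) = 0.0105 / 0.0395 = 0.2658
E(R) = R_f + β × MRP = 5.31% + 0.2658 × 3.73% = 6.30%

6.30%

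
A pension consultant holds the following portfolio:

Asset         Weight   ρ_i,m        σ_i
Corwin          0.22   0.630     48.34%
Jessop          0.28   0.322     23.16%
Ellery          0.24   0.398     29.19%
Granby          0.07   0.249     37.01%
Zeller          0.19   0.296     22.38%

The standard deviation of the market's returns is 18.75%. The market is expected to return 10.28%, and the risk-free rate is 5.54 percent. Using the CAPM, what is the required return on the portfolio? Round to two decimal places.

β_Corwin = 0.630 × 48.34% / 18.75% = 1.6242
β_Jessop = 0.322 × 23.16% / 18.75% = 0.3977
β_Ellery = 0.398 × 29.19% / 18.75% = 0.6196
β_Granby = 0.249 × 37.01% / 18.75% = 0.4915
β_Zeller = 0.296 × 22.38% / 18.75% = 0.3533
β_P = Σ w_i β_i = 0.22×1.6242 + 0.28×0.3977 + 0.24×0.6196 + 0.07×0.4915 + 0.19×0.3533 = 0.7189
MRP = 10.28% − 5.54% = 4.74%
E(R_P) = R_f + β_P × MRP = 5.54% + 0.7189 × 4.74% = 8.95%

8.95%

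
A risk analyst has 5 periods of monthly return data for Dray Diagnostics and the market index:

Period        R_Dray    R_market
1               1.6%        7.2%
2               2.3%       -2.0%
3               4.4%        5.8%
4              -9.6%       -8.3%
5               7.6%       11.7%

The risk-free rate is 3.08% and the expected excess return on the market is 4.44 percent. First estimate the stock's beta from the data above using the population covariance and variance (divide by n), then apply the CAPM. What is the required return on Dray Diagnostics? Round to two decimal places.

Mean R_i = (1.6 + 2.3 + 4.4 − 9.6 + 7.6) / 5 = 1.2600%
Mean R_m = (7.2 − 2.0 + 5.8 − 8.3 + 11.7) / 5 = 2.8800%
Σ(R_i − R̄_i)(R_m − R̄_m) = 182.8960  ⇒  Cov = 182.8960 / 5 = 36.5792
Σ(R_m − R̄_m)² = 253.7880  ⇒  Var(R_m) = 253.7880 / 5 = 50.7576
β = Cov / Var(R_m) = 36.5792 / 50.7576 = 0.7207
E(R) = R_f + β × MRP = 3.08% + 0.7207 × 4.44% = 6.28%

6.28%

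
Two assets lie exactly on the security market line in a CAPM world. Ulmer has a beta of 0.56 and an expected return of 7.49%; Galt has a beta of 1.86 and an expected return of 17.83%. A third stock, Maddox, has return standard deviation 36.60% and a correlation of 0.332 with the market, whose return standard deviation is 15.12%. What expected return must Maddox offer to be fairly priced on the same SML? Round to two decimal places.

MRP = (17.83% − 7.49%) / (1.86 − 0.56) = 7.9538%
R_f = 7.49% − 0.56 × 7.9538% = 3.0359%
β_Maddox = ρ·σ_i/σ_m = 0.332 × 36.60 / 15.12 = 0.8037
E(R_Maddox) = R_f + β × MRP = 3.0359% + 0.8037 × 7.9538% = 9.43%

9.43%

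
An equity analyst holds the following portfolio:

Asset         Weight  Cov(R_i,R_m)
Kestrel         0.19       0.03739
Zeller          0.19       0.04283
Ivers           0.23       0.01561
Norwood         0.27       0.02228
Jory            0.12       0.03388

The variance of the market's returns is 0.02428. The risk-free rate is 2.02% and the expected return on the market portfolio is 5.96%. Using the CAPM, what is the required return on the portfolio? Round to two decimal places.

6.71%

β_Kestrel = 0.03739 / 0.02428 = 1.5400
β_Zeller = 0.04283 / 0.02428 = 1.7640
β_Ivers = 0.01561 / 0.02428 = 0.6429
β_Norwood = 0.02228 / 0.02428 = 0.9176
β_Jory = 0.03388 / 0.02428 = 1.3954
β_P = Σ w_i β_i = 0.19×1.5400 + 0.19×1.7640 + 0.23×0.6429 + 0.27×0.9176 + 0.12×1.3954 = 1.1908
MRP = 5.96% − 2.02% = 3.94%
E(R_P) = R_f + β_P × MRP = 2.02% + 1.1908 × 3.94% = 6.71%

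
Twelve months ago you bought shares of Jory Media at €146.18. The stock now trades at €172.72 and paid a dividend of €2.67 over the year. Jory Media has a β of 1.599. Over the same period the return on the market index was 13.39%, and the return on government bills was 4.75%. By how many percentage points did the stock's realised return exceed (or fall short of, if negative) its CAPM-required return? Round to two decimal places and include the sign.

+1.42%

Realised HPR = (P1 + D1 − P0) / P0 = (172.72 + 2.67 − 146.18) / 146.18 = 29.21 / 146.18 = 19.9822%
MRP = 13.39% − 4.75% = 8.64%
CAPM required = R_f + β·MRP = 4.75% + 1.599 × 8.64% = 18.56536%
α = realised − required = 19.9822% − 18.56536% = +1.42%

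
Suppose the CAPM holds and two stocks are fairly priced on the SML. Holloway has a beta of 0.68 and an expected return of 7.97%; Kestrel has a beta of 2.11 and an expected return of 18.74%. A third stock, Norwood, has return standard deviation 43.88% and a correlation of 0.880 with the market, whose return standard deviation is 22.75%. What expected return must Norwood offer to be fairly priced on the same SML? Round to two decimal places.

15.63%

MRP = (18.74% − 7.97%) / (2.11 − 0.68) = 7.5315%
R_f = 7.97% − 0.68 × 7.5315% = 2.8486%
β_Norwood = ρ·σ_i/σ_m = 0.880 × 43.88 / 22.75 = 1.6973
E(R_Norwood) = R_f + β × MRP = 2.8486% + 1.6973 × 7.5315% = 15.63%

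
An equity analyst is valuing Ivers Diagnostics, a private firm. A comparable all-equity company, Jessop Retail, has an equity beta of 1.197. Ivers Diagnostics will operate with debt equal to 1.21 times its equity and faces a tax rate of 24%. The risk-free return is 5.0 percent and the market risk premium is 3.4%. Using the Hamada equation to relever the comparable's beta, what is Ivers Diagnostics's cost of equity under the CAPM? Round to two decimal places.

β_L = β_U × [1 + (1 − t)(D/E)] = 1.197 × [1 + (1 − 0.24) × 1.21]
    = 1.197 × [1 + 0.76 × 1.21] = 1.197 × 1.9196 = 2.2978
E(R) = R_f + β_L × MRP = 5.0% + 2.2978 × 3.4% = 12.81%

12.81%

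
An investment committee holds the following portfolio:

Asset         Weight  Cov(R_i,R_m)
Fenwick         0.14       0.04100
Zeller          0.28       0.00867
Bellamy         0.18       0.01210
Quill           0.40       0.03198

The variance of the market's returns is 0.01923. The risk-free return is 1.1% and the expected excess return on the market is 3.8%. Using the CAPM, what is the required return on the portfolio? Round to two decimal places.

5.67%

β_Fenwick = 0.04100 / 0.01923 = 2.1321
β_Zeller = 0.00867 / 0.01923 = 0.4509
β_Bellamy = 0.01210 / 0.01923 = 0.6292
β_Quill = 0.03198 / 0.01923 = 1.6630
β_P = Σ w_i β_i = 0.14×2.1321 + 0.28×0.4509 + 0.18×0.6292 + 0.40×1.6630 = 1.2032
E(R_P) = R_f + β_P × MRP = 1.1% + 1.2032 × 3.8% = 5.67%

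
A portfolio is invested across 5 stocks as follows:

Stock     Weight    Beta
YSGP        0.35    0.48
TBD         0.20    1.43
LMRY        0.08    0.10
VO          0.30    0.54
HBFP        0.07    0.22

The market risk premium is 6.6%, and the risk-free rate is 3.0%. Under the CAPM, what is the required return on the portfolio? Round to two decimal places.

β_P = Σ w_i β_i = 0.35×0.48 + 0.20×1.43 + 0.08×0.10 + 0.30×0.54 + 0.07×0.22 = 0.6394
E(R_P) = R_f + β_P × MRP = 3.0% + 0.6394 × 6.6% = 7.22%

7.22%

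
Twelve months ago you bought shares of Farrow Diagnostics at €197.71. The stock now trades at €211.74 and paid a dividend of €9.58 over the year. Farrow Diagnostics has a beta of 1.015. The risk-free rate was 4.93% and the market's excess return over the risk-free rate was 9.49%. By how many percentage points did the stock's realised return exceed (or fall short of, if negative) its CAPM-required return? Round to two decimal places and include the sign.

Realised HPR = (P1 + D1 − P0) / P0 = (211.74 + 9.58 − 197.71) / 197.71 = 23.61 / 197.71 = 11.9417%
CAPM required = R_f + β·MRP = 4.93% + 1.015 × 9.49% = 14.56235%
α = realised − required = 11.9417% − 14.56235% = -2.62%

-2.62%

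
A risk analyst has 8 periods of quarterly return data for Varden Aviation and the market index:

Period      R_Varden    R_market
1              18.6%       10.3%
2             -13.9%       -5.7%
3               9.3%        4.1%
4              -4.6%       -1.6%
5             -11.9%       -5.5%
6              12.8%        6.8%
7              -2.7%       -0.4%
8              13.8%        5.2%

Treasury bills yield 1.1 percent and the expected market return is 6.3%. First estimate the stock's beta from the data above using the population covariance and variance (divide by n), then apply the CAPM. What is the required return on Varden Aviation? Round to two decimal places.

12.08%

Mean R_i = (18.6 − 13.9 + 9.3 − 4.6 − 11.9 + 12.8 − 2.7 + 13.8) / 8 = 2.6750%
Mean R_m = (10.3 − 5.7 + 4.1 − 1.6 − 5.5 + 6.8 − 0.4 + 5.2) / 8 = 1.6500%
Σ(R_i − R̄_i)(R_m − R̄_m) = 506.3200  ⇒  Cov = 506.3200 / 8 = 63.2900
Σ(R_m − R̄_m)² = 239.8600  ⇒  Var(R_m) = 239.8600 / 8 = 29.9825
β = Cov / Var(R_m) = 63.2900 / 29.9825 = 2.1109
MRP = 6.3% − 1.1% = 5.20%
E(R) = R_f + β × MRP = 1.1% + 2.1109 × 5.2% = 12.08%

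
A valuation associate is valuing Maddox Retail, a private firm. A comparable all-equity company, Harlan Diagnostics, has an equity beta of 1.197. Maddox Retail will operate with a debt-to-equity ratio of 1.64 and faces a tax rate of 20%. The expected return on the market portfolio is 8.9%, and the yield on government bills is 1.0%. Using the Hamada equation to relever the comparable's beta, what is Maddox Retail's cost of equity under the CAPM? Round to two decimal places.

22.86%

β_L = β_U × [1 + (1 − t)(D/E)] = 1.197 × [1 + (1 − 0.20) × 1.64]
    = 1.197 × [1 + 0.80 × 1.64] = 1.197 × 2.3120 = 2.7675
MRP = 8.9% − 1.0% = 7.90%
E(R) = R_f + β_L × MRP = 1.0% + 2.7675 × 7.9% = 22.86%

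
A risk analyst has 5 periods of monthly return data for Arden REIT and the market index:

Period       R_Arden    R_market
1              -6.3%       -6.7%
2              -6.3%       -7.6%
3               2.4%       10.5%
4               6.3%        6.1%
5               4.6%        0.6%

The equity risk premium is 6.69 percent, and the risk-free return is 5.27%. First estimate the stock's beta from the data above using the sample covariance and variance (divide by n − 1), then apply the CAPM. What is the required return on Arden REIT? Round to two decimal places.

Mean R_i = (-6.3 − 6.3 + 2.4 + 6.3 + 4.6) / 5 = 0.1400%
Mean R_m = (-6.7 − 7.6 + 10.5 + 6.1 + 0.6) / 5 = 0.5800%
Σ(R_i − R̄_i)(R_m − R̄_m) = 156.0740  ⇒  Cov = 156.0740 / 4 = 39.0185
Σ(R_m − R̄_m)² = 248.7880  ⇒  Var(R_m) = 248.7880 / 4 = 62.1970
β = Cov / Var(R_m) = 39.0185 / 62.1970 = 0.6273
E(R) = R_f + β × MRP = 5.27% + 0.6273 × 6.69% = 9.47%

9.47%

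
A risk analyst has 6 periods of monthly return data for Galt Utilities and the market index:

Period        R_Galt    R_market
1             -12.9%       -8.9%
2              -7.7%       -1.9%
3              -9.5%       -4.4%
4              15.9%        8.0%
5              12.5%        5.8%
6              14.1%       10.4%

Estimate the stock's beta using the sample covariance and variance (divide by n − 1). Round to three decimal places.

1.694

Mean R_i = (-12.9 − 7.7 − 9.5 + 15.9 + 12.5 + 14.1) / 6 = 2.0667%
Mean R_m = (-8.9 − 1.9 − 4.4 + 8.0 + 5.8 + 10.4) / 6 = 1.5000%
Σ(R_i − R̄_i)(R_m − R̄_m) = 498.9800  ⇒  Cov = 498.9800 / 5 = 99.7960
Σ(R_m − R̄_m)² = 294.4800  ⇒  Var(R_m) = 294.4800 / 5 = 58.8960
β = Cov / Var(R_m) = 99.7960 / 58.8960 = 1.6944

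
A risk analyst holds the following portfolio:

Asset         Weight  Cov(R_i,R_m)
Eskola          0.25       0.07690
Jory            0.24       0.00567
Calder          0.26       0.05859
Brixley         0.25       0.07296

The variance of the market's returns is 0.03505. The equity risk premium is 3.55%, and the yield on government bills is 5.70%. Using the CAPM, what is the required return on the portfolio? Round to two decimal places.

11.18%

β_Eskola = 0.07690 / 0.03505 = 2.1940
β_Jory = 0.00567 / 0.03505 = 0.1618
β_Calder = 0.05859 / 0.03505 = 1.6716
β_Brixley = 0.07296 / 0.03505 = 2.0816
β_P = Σ w_i β_i = 0.25×2.1940 + 0.24×0.1618 + 0.26×1.6716 + 0.25×2.0816 = 1.5423
E(R_P) = R_f + β_P × MRP = 5.70% + 1.5423 × 3.55% = 11.18%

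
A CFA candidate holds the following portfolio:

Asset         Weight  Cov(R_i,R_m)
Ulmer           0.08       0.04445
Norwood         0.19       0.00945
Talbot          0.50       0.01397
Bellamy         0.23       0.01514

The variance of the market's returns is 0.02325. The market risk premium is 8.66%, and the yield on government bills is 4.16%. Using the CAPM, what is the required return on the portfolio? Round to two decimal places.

β_Ulmer = 0.04445 / 0.02325 = 1.9118
β_Norwood = 0.00945 / 0.02325 = 0.4065
β_Talbot = 0.01397 / 0.02325 = 0.6009
β_Bellamy = 0.01514 / 0.02325 = 0.6512
β_P = Σ w_i β_i = 0.08×1.9118 + 0.19×0.4065 + 0.50×0.6009 + 0.23×0.6512 = 0.6804
E(R_P) = R_f + β_P × MRP = 4.16% + 0.6804 × 8.66% = 10.05%

10.05%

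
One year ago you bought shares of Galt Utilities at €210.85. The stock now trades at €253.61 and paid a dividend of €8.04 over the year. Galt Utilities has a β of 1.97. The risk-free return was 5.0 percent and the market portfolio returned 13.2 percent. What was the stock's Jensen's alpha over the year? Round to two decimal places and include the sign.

Realised HPR = (P1 + D1 − P0) / P0 = (253.61 + 8.04 − 210.85) / 210.85 = 50.80 / 210.85 = 24.0930%
MRP = 13.2% − 5.0% = 8.20%
CAPM required = R_f + β·MRP = 5.0% + 1.97 × 8.2% = 21.1540%
α = realised − required = 24.0930% − 21.1540% = +2.94%

+2.94%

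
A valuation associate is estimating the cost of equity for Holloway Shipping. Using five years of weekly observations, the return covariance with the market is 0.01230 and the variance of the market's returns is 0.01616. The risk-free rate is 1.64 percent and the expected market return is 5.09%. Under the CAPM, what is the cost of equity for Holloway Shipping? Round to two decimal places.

β = Cov(R_i, R_m) / Var(R_m) = 0.01230 / 0.01616 = 0.7611
MRP = 5.09% − 1.64% = 3.45%
E(R) = R_f + β × MRP = 1.64% + 0.7611 × 3.45% = 4.27%

4.27%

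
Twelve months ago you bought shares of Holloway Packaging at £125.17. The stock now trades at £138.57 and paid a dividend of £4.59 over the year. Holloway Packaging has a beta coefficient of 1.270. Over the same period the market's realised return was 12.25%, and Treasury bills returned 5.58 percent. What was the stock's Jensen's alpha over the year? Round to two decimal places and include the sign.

+0.32%

Realised HPR = (P1 + D1 − P0) / P0 = (138.57 + 4.59 − 125.17) / 125.17 = 17.99 / 125.17 = 14.3725%
MRP = 12.25% − 5.58% = 6.67%
CAPM required = R_f + β·MRP = 5.58% + 1.270 × 6.67% = 14.05090%
α = realised − required = 14.3725% − 14.05090% = +0.32%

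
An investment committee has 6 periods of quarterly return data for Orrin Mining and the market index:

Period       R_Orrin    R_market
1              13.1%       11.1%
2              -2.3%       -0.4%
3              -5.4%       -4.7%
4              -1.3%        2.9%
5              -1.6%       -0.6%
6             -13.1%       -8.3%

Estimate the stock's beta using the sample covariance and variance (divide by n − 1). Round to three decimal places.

Mean R_i = (13.1 − 2.3 − 5.4 − 1.3 − 1.6 − 13.1) / 6 = -1.7667%
Mean R_m = (11.1 − 0.4 − 4.7 + 2.9 − 0.6 − 8.3) / 6 = 0.0000%
Σ(R_i − R̄_i)(R_m − R̄_m) = 277.6300  ⇒  Cov = 277.6300 / 5 = 55.5260
Σ(R_m − R̄_m)² = 223.1200  ⇒  Var(R_m) = 223.1200 / 5 = 44.6240
β = Cov / Var(R_m) = 55.5260 / 44.6240 = 1.2443

1.244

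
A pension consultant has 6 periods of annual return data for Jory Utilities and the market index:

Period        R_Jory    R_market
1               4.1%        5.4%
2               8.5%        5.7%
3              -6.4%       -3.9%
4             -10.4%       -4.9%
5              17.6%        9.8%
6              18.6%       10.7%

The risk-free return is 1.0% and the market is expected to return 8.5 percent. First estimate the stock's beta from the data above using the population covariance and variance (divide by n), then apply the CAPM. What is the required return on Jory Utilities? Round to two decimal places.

14.23%

Mean R_i = (4.1 + 8.5 − 6.4 − 10.4 + 17.6 + 18.6) / 6 = 5.3333%
Mean R_m = (5.4 + 5.7 − 3.9 − 4.9 + 9.8 + 10.7) / 6 = 3.8000%
Σ(R_i − R̄_i)(R_m − R̄_m) = 396.4100  ⇒  Cov = 396.4100 / 6 = 66.0683
Σ(R_m − R̄_m)² = 224.7600  ⇒  Var(R_m) = 224.7600 / 6 = 37.4600
β = Cov / Var(R_m) = 66.0683 / 37.4600 = 1.7637
MRP = 8.5% − 1.0% = 7.50%
E(R) = R_f + β × MRP = 1.0% + 1.7637 × 7.5% = 14.23%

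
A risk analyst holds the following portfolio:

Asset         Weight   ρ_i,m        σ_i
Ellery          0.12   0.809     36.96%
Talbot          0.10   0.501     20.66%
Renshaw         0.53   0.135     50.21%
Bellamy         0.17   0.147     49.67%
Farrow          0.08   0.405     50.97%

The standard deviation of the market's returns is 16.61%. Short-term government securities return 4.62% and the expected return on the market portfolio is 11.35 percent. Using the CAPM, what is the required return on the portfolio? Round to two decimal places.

9.12%

β_Ellery = 0.809 × 36.96% / 16.61% = 1.8002
β_Talbot = 0.501 × 20.66% / 16.61% = 0.6232
β_Renshaw = 0.135 × 50.21% / 16.61% = 0.4081
β_Bellamy = 0.147 × 49.67% / 16.61% = 0.4396
β_Farrow = 0.405 × 50.97% / 16.61% = 1.2428
β_P = Σ w_i β_i = 0.12×1.8002 + 0.10×0.6232 + 0.53×0.4081 + 0.17×0.4396 + 0.08×1.2428 = 0.6688
MRP = 11.35% − 4.62% = 6.73%
E(R_P) = R_f + β_P × MRP = 4.62% + 0.6688 × 6.73% = 9.12%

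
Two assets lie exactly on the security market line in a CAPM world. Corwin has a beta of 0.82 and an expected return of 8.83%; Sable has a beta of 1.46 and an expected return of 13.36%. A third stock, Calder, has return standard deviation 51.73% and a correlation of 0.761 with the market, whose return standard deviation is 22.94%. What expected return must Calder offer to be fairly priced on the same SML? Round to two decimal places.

15.17%

MRP = (13.36% − 8.83%) / (1.46 − 0.82) = 7.0781%
R_f = 8.83% − 0.82 × 7.0781% = 3.0260%
β_Calder = ρ·σ_i/σ_m = 0.761 × 51.73 / 22.94 = 1.7161
E(R_Calder) = R_f + β × MRP = 3.0260% + 1.7161 × 7.0781% = 15.17%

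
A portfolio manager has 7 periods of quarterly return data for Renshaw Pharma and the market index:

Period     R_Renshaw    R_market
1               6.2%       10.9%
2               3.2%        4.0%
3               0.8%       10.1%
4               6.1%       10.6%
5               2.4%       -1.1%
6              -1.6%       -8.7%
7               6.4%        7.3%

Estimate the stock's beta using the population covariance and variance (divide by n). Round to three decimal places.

0.310

Mean R_i = (6.2 + 3.2 + 0.8 + 6.1 + 2.4 − 1.6 + 6.4) / 7 = 3.3571%
Mean R_m = (10.9 + 4.0 + 10.1 + 10.6 − 1.1 − 8.7 + 7.3) / 7 = 4.7286%
Σ(R_i − R̄_i)(R_m − R̄_m) = 99.9986  ⇒  Cov = 99.9986 / 7 = 14.2855
Σ(R_m − R̄_m)² = 322.8543  ⇒  Var(R_m) = 322.8543 / 7 = 46.1220
β = Cov / Var(R_m) = 14.2855 / 46.1220 = 0.3097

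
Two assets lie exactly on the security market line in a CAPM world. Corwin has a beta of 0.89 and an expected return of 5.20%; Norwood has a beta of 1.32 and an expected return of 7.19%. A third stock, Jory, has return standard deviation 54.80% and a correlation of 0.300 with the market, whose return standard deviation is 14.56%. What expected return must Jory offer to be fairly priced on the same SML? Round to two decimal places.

MRP = (7.19% − 5.20%) / (1.32 − 0.89) = 4.6279%
R_f = 5.20% − 0.89 × 4.6279% = 1.0812%
β_Jory = ρ·σ_i/σ_m = 0.300 × 54.80 / 14.56 = 1.1291
E(R_Jory) = R_f + β × MRP = 1.0812% + 1.1291 × 4.6279% = 6.31%

6.31%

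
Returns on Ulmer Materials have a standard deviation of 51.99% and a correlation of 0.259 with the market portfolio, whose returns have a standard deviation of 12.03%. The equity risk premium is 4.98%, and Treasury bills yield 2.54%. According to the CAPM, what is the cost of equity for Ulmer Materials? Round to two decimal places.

β = ρ × σ_i / σ_m = 0.259 × 51.99% / 12.03% = 1.1193
E(R) = 2.54% + 1.1193 × 4.98% = 8.11%

8.11%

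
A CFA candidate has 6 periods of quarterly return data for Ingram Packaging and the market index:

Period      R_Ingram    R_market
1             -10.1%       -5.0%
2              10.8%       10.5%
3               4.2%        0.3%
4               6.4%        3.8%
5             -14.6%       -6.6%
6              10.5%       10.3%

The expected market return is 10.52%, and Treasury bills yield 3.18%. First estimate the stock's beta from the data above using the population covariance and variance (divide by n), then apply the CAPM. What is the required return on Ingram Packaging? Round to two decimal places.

13.46%

Mean R_i = (-10.1 + 10.8 + 4.2 + 6.4 − 14.6 + 10.5) / 6 = 1.2000%
Mean R_m = (-5.0 + 10.5 + 0.3 + 3.8 − 6.6 + 10.3) / 6 = 2.2167%
Σ(R_i − R̄_i)(R_m − R̄_m) = 378.0300  ⇒  Cov = 378.0300 / 6 = 63.0050
Σ(R_m − R̄_m)² = 269.9483  ⇒  Var(R_m) = 269.9483 / 6 = 44.9914
β = Cov / Var(R_m) = 63.0050 / 44.9914 = 1.4004
MRP = 10.52% − 3.18% = 7.34%
E(R) = R_f + β × MRP = 3.18% + 1.4004 × 7.34% = 13.46%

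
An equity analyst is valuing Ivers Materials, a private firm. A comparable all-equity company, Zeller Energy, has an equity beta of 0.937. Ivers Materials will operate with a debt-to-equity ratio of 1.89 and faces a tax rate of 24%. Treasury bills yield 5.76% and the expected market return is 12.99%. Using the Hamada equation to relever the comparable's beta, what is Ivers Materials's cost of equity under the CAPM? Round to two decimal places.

β_L = β_U × [1 + (1 − t)(D/E)] = 0.937 × [1 + (1 − 0.24) × 1.89]
    = 0.937 × [1 + 0.76 × 1.89] = 0.937 × 2.4364 = 2.2829
MRP = 12.99% − 5.76% = 7.23%
E(R) = R_f + β_L × MRP = 5.76% + 2.2829 × 7.23% = 22.27%

22.27%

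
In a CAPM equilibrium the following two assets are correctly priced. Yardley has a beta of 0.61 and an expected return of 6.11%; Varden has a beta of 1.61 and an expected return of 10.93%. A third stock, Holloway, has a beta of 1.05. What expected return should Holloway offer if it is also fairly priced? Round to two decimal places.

8.23%

MRP (SML slope) = (10.93% − 6.11%) / (1.61 − 0.61) = 4.82% / 1.00 = 4.8200%
R_f (intercept) = 6.11% − 0.61 × 4.8200% = 3.1698%
E(R_Holloway) = R_f + β × MRP = 3.1698% + 1.05 × 4.8200% = 8.23%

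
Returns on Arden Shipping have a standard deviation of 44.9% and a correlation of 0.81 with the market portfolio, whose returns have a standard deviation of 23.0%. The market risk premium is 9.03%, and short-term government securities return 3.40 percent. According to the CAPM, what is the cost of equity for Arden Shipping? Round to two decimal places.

17.68%

β = ρ × σ_i / σ_m = 0.81 × 44.9% / 23.0% = 1.5813
E(R) = 3.40% + 1.5813 × 9.03% = 17.68%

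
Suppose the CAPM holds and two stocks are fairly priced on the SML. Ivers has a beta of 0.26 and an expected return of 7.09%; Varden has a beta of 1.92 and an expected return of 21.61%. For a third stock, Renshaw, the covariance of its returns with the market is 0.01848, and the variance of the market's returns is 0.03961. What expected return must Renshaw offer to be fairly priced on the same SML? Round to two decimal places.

MRP = (21.61% − 7.09%) / (1.92 − 0.26) = 8.7470%
R_f = 7.09% − 0.26 × 8.7470% = 4.8158%
β_Renshaw = Cov / Var(R_m) = 0.01848 / 0.03961 = 0.4665
E(R_Renshaw) = R_f + β × MRP = 4.8158% + 0.4665 × 8.7470% = 8.90%

8.90%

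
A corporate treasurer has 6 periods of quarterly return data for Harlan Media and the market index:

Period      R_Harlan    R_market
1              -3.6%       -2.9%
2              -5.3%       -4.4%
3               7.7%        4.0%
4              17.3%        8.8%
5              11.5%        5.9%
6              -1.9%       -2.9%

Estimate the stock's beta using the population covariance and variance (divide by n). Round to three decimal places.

Mean R_i = (-3.6 − 5.3 + 7.7 + 17.3 + 11.5 − 1.9) / 6 = 4.2833%
Mean R_m = (-2.9 − 4.4 + 4.0 + 8.8 + 5.9 − 2.9) / 6 = 1.4167%
Σ(R_i − R̄_i)(R_m − R̄_m) = 253.7517  ⇒  Cov = 253.7517 / 6 = 42.2920
Σ(R_m − R̄_m)² = 152.3883  ⇒  Var(R_m) = 152.3883 / 6 = 25.3981
β = Cov / Var(R_m) = 42.2920 / 25.3981 = 1.6652

1.665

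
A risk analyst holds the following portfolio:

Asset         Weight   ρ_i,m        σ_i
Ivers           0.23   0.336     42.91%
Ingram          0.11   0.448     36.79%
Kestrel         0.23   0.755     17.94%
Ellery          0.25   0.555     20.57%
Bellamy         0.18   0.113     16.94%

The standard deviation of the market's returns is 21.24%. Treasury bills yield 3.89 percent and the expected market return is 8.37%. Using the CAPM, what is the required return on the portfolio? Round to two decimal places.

β_Ivers = 0.336 × 42.91% / 21.24% = 0.6788
β_Ingram = 0.448 × 36.79% / 21.24% = 0.7760
β_Kestrel = 0.755 × 17.94% / 21.24% = 0.6377
β_Ellery = 0.555 × 20.57% / 21.24% = 0.5375
β_Bellamy = 0.113 × 16.94% / 21.24% = 0.0901
β_P = Σ w_i β_i = 0.23×0.6788 + 0.11×0.7760 + 0.23×0.6377 + 0.25×0.5375 + 0.18×0.0901 = 0.5387
MRP = 8.37% − 3.89% = 4.48%
E(R_P) = R_f + β_P × MRP = 3.89% + 0.5387 × 4.48% = 6.30%

6.30%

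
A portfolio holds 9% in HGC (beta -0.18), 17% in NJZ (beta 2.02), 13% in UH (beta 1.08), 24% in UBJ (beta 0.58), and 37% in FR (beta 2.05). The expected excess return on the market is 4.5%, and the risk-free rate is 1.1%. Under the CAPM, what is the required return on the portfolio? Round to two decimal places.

β_P = Σ w_i β_i = 0.09×-0.18 + 0.17×2.02 + 0.13×1.08 + 0.24×0.58 + 0.37×2.05 = 1.3653
E(R_P) = R_f + β_P × MRP = 1.1% + 1.3653 × 4.5% = 7.24%

7.24%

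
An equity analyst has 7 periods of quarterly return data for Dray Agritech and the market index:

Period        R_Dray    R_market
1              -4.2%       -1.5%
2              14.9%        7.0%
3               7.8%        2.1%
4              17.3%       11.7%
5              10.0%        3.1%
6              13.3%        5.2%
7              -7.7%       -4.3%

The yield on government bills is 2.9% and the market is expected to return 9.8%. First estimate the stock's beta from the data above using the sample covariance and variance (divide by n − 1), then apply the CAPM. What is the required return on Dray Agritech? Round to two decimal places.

14.73%

Mean R_i = (-4.2 + 14.9 + 7.8 + 17.3 + 10.0 + 13.3 − 7.7) / 7 = 7.3429%
Mean R_m = (-1.5 + 7.0 + 2.1 + 11.7 + 3.1 + 5.2 − 4.3) / 7 = 3.3286%
Σ(R_i − R̄_i)(R_m − R̄_m) = 291.5714  ⇒  Cov = 291.5714 / 6 = 48.5952
Σ(R_m − R̄_m)² = 170.1343  ⇒  Var(R_m) = 170.1343 / 6 = 28.3557
β = Cov / Var(R_m) = 48.5952 / 28.3557 = 1.7138
MRP = 9.8% − 2.9% = 6.90%
E(R) = R_f + β × MRP = 2.9% + 1.7138 × 6.9% = 14.73%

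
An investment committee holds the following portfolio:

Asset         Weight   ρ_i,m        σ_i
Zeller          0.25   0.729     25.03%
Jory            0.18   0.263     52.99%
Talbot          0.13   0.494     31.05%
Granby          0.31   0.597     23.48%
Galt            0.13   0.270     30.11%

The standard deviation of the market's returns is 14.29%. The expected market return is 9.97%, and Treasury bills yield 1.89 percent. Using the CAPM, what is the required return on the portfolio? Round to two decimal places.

10.07%

β_Zeller = 0.729 × 25.03% / 14.29% = 1.2769
β_Jory = 0.263 × 52.99% / 14.29% = 0.9753
β_Talbot = 0.494 × 31.05% / 14.29% = 1.0734
β_Granby = 0.597 × 23.48% / 14.29% = 0.9809
β_Galt = 0.270 × 30.11% / 14.29% = 0.5689
β_P = Σ w_i β_i = 0.25×1.2769 + 0.18×0.9753 + 0.13×1.0734 + 0.31×0.9809 + 0.13×0.5689 = 1.0124
MRP = 9.97% − 1.89% = 8.08%
E(R_P) = R_f + β_P × MRP = 1.89% + 1.0124 × 8.08% = 10.07%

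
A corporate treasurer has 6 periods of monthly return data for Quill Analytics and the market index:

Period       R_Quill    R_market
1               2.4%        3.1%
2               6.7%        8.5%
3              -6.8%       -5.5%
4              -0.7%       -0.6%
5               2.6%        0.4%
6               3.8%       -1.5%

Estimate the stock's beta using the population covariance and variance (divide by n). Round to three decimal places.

0.821

Mean R_i = (2.4 + 6.7 − 6.8 − 0.7 + 2.6 + 3.8) / 6 = 1.3333%
Mean R_m = (3.1 + 8.5 − 5.5 − 0.6 + 0.4 − 1.5) / 6 = 0.7333%
Σ(R_i − R̄_i)(R_m − R̄_m) = 91.6833  ⇒  Cov = 91.6833 / 6 = 15.2806
Σ(R_m − R̄_m)² = 111.6533  ⇒  Var(R_m) = 111.6533 / 6 = 18.6089
β = Cov / Var(R_m) = 15.2806 / 18.6089 = 0.8211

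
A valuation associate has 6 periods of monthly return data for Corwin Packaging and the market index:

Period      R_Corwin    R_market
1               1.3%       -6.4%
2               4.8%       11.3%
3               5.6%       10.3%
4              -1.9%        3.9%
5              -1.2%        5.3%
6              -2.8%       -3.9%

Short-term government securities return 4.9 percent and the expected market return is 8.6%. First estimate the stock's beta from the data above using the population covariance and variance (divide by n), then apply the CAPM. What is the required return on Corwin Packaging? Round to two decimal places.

6.04%

Mean R_i = (1.3 + 4.8 + 5.6 − 1.9 − 1.2 − 2.8) / 6 = 0.9667%
Mean R_m = (-6.4 + 11.3 + 10.3 + 3.9 + 5.3 − 3.9) / 6 = 3.4167%
Σ(R_i − R̄_i)(R_m − R̄_m) = 80.9333  ⇒  Cov = 80.9333 / 6 = 13.4889
Σ(R_m − R̄_m)² = 263.2083  ⇒  Var(R_m) = 263.2083 / 6 = 43.8681
β = Cov / Var(R_m) = 13.4889 / 43.8681 = 0.3075
MRP = 8.6% − 4.9% = 3.70%
E(R) = R_f + β × MRP = 4.9% + 0.3075 × 3.7% = 6.04%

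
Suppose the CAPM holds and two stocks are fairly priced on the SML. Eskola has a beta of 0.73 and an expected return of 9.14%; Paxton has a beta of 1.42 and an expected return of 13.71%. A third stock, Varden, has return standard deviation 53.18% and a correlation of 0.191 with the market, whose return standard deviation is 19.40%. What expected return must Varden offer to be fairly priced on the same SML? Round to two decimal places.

7.77%

MRP = (13.71% − 9.14%) / (1.42 − 0.73) = 6.6232%
R_f = 9.14% − 0.73 × 6.6232% = 4.3051%
β_Varden = ρ·σ_i/σ_m = 0.191 × 53.18 / 19.40 = 0.5236
E(R_Varden) = R_f + β × MRP = 4.3051% + 0.5236 × 6.6232% = 7.77%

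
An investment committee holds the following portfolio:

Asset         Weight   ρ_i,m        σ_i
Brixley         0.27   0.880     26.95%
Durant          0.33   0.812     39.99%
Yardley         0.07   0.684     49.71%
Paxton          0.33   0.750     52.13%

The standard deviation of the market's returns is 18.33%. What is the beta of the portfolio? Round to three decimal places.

β_Brixley = 0.880 × 26.95% / 18.33% = 1.2938
β_Durant = 0.812 × 39.99% / 18.33% = 1.7715
β_Yardley = 0.684 × 49.71% / 18.33% = 1.8550
β_Paxton = 0.750 × 52.13% / 18.33% = 2.1330
β_P = Σ w_i β_i = 0.27×1.2938 + 0.33×1.7715 + 0.07×1.8550 + 0.33×2.1330 = 1.7677

1.768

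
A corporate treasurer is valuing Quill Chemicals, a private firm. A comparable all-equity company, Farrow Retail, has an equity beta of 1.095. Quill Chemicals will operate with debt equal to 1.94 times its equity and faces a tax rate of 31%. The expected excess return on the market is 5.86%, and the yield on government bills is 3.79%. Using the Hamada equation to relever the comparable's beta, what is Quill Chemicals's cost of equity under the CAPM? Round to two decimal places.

18.80%

β_L = β_U × [1 + (1 − t)(D/E)] = 1.095 × [1 + (1 − 0.31) × 1.94]
    = 1.095 × [1 + 0.69 × 1.94] = 1.095 × 2.3386 = 2.5608
E(R) = R_f + β_L × MRP = 3.79% + 2.5608 × 5.86% = 18.80%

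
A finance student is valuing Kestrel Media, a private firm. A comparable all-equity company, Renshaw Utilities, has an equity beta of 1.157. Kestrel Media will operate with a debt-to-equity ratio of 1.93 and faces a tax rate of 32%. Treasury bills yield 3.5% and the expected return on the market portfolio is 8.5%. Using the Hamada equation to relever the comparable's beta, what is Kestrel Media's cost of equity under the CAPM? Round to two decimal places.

β_L = β_U × [1 + (1 − t)(D/E)] = 1.157 × [1 + (1 − 0.32) × 1.93]
    = 1.157 × [1 + 0.68 × 1.93] = 1.157 × 2.3124 = 2.6754
MRP = 8.5% − 3.5% = 5.00%
E(R) = R_f + β_L × MRP = 3.5% + 2.6754 × 5.0% = 16.88%

16.88%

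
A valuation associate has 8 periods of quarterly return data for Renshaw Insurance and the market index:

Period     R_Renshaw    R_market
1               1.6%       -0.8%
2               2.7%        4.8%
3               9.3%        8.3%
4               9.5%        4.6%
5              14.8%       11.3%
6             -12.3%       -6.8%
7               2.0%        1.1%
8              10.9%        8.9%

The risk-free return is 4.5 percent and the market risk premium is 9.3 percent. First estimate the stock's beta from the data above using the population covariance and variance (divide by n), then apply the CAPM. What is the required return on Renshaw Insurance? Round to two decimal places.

17.09%

Mean R_i = (1.6 + 2.7 + 9.3 + 9.5 + 14.8 − 12.3 + 2.0 + 10.9) / 8 = 4.8125%
Mean R_m = (-0.8 + 4.8 + 8.3 + 4.6 + 11.3 − 6.8 + 1.1 + 8.9) / 8 = 3.9250%
Σ(R_i − R̄_i)(R_m − R̄_m) = 331.5475  ⇒  Cov = 331.5475 / 8 = 41.4434
Σ(R_m − R̄_m)² = 244.8350  ⇒  Var(R_m) = 244.8350 / 8 = 30.6044
β = Cov / Var(R_m) = 41.4434 / 30.6044 = 1.3542
E(R) = R_f + β × MRP = 4.5% + 1.3542 × 9.3% = 17.09%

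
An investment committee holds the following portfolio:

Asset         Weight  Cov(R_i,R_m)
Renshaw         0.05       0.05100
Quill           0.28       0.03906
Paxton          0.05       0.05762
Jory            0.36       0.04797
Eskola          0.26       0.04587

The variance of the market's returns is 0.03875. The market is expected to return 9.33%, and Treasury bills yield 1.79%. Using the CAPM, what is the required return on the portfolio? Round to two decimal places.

β_Renshaw = 0.05100 / 0.03875 = 1.3161
β_Quill = 0.03906 / 0.03875 = 1.0080
β_Paxton = 0.05762 / 0.03875 = 1.4870
β_Jory = 0.04797 / 0.03875 = 1.2379
β_Eskola = 0.04587 / 0.03875 = 1.1837
β_P = Σ w_i β_i = 0.05×1.3161 + 0.28×1.0080 + 0.05×1.4870 + 0.36×1.2379 + 0.26×1.1837 = 1.1758
MRP = 9.33% − 1.79% = 7.54%
E(R_P) = R_f + β_P × MRP = 1.79% + 1.1758 × 7.54% = 10.66%

10.66%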